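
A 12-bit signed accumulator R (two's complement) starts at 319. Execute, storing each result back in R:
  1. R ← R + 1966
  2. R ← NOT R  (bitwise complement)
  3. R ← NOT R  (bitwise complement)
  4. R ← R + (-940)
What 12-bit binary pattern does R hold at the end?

010101000001

Start: R = 319 = 000100111111.
R = 319 + 1966 = 2285; wraps to -1811 = 100011101101
R = NOT 100011101101 = 011100010010 = 1810
R = NOT 011100010010 = 100011101101 = -1811
R = -1811 + (-940) = -2751; wraps to 1345 = 010101000001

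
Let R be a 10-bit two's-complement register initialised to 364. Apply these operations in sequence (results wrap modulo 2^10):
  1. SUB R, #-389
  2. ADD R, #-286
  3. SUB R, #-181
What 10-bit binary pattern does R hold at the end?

Start: R = 364 = 0101101100.
R = 364 − (-389) = 753; wraps to -271 = 1011110001
R = -271 + (-286) = -557; wraps to 467 = 0111010011
R = 467 − (-181) = 648; wraps to -376 = 1010001000

1010001000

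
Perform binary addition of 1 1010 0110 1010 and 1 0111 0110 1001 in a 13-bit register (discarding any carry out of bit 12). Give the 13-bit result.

  1101001101010
+ 1011101101001
= 1000111010011  (discard carry-out 1)

1000111010011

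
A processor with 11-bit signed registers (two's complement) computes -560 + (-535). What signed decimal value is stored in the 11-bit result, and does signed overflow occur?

953; overflow

-560 → 10111010000
-535 → 10111101001
  10111010000
+ 10111101001
= 01110111001  (discard carry-out 1)
Result 01110111001: MSB = 0 → value 953.
Both addends are negative but the stored result is non-negative: signed overflow. The true value -560 + (-535) = -1095 lies outside [-1024, 1023].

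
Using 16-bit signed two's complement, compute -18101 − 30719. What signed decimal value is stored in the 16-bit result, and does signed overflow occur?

16716; overflow

-18101 → 1011100101001011
30719 → 0111011111111111
Subtract via negate-and-add: invert 0111011111111111 + 1 = 1000100000000001 (i.e. -30719).
  1011100101001011
+ 1000100000000001
= 0100000101001100  (discard carry-out 1)
Result 0100000101001100: MSB = 0 → value 16716.
Both addends (after negating the subtrahend) are negative but the stored result is non-negative: signed overflow. The true value -18101 − 30719 = -48820 lies outside [-32768, 32767].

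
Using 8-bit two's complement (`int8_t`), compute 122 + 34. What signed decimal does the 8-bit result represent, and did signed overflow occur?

122 → 01111010
34 → 00100010
  01111010
+ 00100010
= 10011100
Result 10011100: MSB = 1 → 156 − 256 = -100.
Both addends are non-negative but the stored result is negative: signed overflow. The true value 122 + 34 = 156 lies outside [-128, 127].

-100; overflow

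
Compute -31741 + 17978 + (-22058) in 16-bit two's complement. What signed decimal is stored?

-31741 + 17978 = -13763 (1100101000111101)
-13763 + (-22058) = -35821 → wraps to 29715 (0111010000010011)

29715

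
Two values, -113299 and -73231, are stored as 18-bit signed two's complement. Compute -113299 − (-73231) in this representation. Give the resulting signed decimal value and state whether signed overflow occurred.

-113299 → 100100010101101101
-73231 → 101110000111110001
Subtract via negate-and-add: invert 101110000111110001 + 1 = 010001111000001111 (i.e. 73231).
  100100010101101101
+ 010001111000001111
= 110110001101111100
Result 110110001101111100: MSB = 1 → 222076 − 262144 = -40068.
Addends (after negating the subtrahend) have opposite signs, so signed overflow cannot occur.

-40068; no overflow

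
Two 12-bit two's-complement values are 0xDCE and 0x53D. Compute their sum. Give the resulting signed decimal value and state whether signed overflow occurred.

0xDCE = 110111001110 = -562 (signed)
0x53D = 010100111101 = 1341 (signed)
  110111001110
+ 010100111101
= 001100001011  (discard carry-out 1)
Result 001100001011: MSB = 0 → value 779.
Addends have opposite signs, so signed overflow cannot occur.

779; no overflow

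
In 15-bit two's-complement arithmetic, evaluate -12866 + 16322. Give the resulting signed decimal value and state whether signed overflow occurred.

-12866 → 100110110111110
16322 → 011111111000010
  100110110111110
+ 011111111000010
= 000110110000000  (discard carry-out 1)
Result 000110110000000: MSB = 0 → value 3456.
Addends have opposite signs, so signed overflow cannot occur.

3456; no overflow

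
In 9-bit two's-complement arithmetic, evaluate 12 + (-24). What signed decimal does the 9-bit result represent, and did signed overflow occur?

12 → 000001100
-24 → 111101000
  000001100
+ 111101000
= 111110100
Result 111110100: MSB = 1 → 500 − 512 = -12.
Addends have opposite signs, so signed overflow cannot occur.

-12; no overflow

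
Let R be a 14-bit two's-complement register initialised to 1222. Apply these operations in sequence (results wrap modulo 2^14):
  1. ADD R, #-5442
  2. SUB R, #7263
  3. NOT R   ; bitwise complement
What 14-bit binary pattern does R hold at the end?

10110011011010

Start: R = 1222 = 00010011000110.
R = 1222 + (-5442) = -4220 = 10111110000100
R = -4220 − 7263 = -11483; wraps to 4901 = 01001100100101
R = NOT 01001100100101 = 10110011011010 = -4902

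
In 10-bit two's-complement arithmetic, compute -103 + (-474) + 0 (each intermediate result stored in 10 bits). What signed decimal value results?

447

-103 + (-474) = -577 → wraps to 447 (0110111111)
447 + 0 = 447 (0110111111)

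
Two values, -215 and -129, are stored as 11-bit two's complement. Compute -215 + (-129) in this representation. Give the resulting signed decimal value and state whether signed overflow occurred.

-215 → 11100101001
-129 → 11101111111
  11100101001
+ 11101111111
= 11010101000  (discard carry-out 1)
Result 11010101000: MSB = 1 → 1704 − 2048 = -344.
Both addends are negative and so is the stored result: no signed overflow.

-344; no overflow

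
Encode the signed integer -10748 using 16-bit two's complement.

|-10748| = 10748 = 0010100111111100 in 16 bits.
Invert the bits: 1101011000000011. Add 1: 1101011000000100.

1101011000000100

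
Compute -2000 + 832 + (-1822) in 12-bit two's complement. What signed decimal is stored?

1106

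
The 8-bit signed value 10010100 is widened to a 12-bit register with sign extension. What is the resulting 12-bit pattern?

111110010100

MSB of 10010100 is 1; replicate it into the new high bits.
1111|10010100 → 111110010100 (still -108).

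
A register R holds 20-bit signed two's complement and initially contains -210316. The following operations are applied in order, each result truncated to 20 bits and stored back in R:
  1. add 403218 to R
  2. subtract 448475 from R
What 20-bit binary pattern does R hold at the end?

Start: R = -210316 = 11001100101001110100.
R = -210316 + 403218 = 192902 = 00101111000110000110
R = 192902 − 448475 = -255573 = 11000001100110101011

11000001100110101011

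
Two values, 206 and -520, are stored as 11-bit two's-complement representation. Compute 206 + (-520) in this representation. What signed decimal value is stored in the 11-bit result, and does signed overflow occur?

-314; no overflow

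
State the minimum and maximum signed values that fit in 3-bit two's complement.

min = -4, max = 3

Minimum: −2^2 = -4.
Maximum: 2^2 − 1 = 3.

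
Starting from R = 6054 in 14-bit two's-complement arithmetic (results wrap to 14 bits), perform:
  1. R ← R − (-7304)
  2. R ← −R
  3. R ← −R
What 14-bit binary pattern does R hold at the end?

Start: R = 6054 = 01011110100110.
R = 6054 − (-7304) = 13358; wraps to -3026 = 11010000101110
R = −(-3026) = 3026 = 00101111010010
R = −(3026) = -3026 = 11010000101110

11010000101110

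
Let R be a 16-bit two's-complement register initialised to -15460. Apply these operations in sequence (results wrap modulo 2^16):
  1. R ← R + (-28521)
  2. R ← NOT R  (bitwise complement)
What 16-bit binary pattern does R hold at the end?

Start: R = -15460 = 1100001110011100.
R = -15460 + (-28521) = -43981; wraps to 21555 = 0101010000110011
R = NOT 0101010000110011 = 1010101111001100 = -21556

1010101111001100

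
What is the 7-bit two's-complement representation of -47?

1010001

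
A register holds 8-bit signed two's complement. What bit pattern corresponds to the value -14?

11110010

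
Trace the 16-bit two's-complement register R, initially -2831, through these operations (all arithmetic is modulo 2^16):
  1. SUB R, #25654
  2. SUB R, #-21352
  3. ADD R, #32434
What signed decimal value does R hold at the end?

25301

Start: R = -2831 = 1111010011110001.
R = -2831 − 25654 = -28485 = 1001000010111011
R = -28485 − (-21352) = -7133 = 1110010000100011
R = -7133 + 32434 = 25301 = 0110001011010101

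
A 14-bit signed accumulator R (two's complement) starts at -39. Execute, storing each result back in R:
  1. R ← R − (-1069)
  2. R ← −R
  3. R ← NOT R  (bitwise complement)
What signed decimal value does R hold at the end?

Start: R = -39 = 11111111011001.
R = -39 − (-1069) = 1030 = 00010000000110
R = −(1030) = -1030 = 11101111111010
R = NOT 11101111111010 = 00010000000101 = 1029

1029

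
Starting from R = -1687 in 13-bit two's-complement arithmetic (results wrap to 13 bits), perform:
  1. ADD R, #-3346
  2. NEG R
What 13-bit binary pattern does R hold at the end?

1001110101001

Start: R = -1687 = 1100101101001.
R = -1687 + (-3346) = -5033; wraps to 3159 = 0110001010111
R = −(3159) = -3159 = 1001110101001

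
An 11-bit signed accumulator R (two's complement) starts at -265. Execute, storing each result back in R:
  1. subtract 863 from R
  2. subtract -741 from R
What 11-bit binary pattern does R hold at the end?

11001111101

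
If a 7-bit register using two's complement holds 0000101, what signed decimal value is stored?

MSB is 0, so the value is non-negative: 0000101 = 5.

5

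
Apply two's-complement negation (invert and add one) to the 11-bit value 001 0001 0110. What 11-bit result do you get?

11011101010

Invert: 11011101001. Add 1: 11011101010.
Check: 00100010110 = 278, 11011101010 = -278.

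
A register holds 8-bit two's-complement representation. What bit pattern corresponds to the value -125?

10000011

|-125| = 125 = 01111101 in 8 bits.
Invert the bits: 10000010. Add 1: 10000011.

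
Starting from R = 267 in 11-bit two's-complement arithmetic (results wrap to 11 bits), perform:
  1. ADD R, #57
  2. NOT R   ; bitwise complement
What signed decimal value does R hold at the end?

-325

Start: R = 267 = 00100001011.
R = 267 + 57 = 324 = 00101000100
R = NOT 00101000100 = 11010111011 = -325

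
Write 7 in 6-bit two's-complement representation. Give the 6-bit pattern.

000111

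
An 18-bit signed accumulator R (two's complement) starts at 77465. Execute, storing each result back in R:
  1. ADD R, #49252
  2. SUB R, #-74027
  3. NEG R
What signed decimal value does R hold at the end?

61400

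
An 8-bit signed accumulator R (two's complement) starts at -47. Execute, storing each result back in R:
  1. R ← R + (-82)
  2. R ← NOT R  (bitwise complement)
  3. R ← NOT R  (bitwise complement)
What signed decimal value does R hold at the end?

Start: R = -47 = 11010001.
R = -47 + (-82) = -129; wraps to 127 = 01111111
R = NOT 01111111 = 10000000 = -128
R = NOT 10000000 = 01111111 = 127

127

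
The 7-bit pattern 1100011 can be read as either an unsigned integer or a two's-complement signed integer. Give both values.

Unsigned: 1100011 = 99.
Signed: MSB=1 → 99 − 128 = -29.

unsigned = 99, signed = -29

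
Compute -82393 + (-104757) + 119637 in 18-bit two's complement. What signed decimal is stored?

-67513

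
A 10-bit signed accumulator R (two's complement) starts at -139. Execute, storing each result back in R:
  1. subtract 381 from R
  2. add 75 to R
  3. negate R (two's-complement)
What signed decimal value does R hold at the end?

Start: R = -139 = 1101110101.
R = -139 − 381 = -520; wraps to 504 = 0111111000
R = 504 + 75 = 579; wraps to -445 = 1001000011
R = −(-445) = 445 = 0110111101

445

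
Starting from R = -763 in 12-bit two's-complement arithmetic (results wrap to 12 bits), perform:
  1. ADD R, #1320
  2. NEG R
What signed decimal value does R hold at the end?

Start: R = -763 = 110100000101.
R = -763 + 1320 = 557 = 001000101101
R = −(557) = -557 = 110111010011

-557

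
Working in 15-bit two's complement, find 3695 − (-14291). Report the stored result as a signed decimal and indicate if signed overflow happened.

3695 → 000111001101111
-14291 → 100100000101101
Subtract via negate-and-add: invert 100100000101101 + 1 = 011011111010011 (i.e. 14291).
  000111001101111
+ 011011111010011
= 100011001000010
Result 100011001000010: MSB = 1 → 17986 − 32768 = -14782.
Both addends (after negating the subtrahend) are non-negative but the stored result is negative: signed overflow. The true value 3695 − (-14291) = 17986 lies outside [-16384, 16383].

-14782; overflow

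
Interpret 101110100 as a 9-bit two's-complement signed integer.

MSB is 1, so the value is negative.
Invert: 010001011. Add 1: 010001100 = 140. So the value is −140.

-140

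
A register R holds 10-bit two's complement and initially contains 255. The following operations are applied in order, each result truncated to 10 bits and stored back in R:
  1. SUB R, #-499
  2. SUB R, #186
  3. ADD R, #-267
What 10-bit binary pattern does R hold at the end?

0100101101

Start: R = 255 = 0011111111.
R = 255 − (-499) = 754; wraps to -270 = 1011110010
R = -270 − 186 = -456 = 1000111000
R = -456 + (-267) = -723; wraps to 301 = 0100101101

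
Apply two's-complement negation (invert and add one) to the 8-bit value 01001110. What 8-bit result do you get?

10110010

Invert: 10110001. Add 1: 10110010.
Check: 01001110 = 78, 10110010 = -78.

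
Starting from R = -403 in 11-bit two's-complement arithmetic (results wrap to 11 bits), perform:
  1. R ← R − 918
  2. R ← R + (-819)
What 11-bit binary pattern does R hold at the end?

Start: R = -403 = 11001101101.
R = -403 − 918 = -1321; wraps to 727 = 01011010111
R = 727 + (-819) = -92 = 11110100100

11110100100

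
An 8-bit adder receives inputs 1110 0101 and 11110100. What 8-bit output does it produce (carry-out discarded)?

11011001

  11100101
+ 11110100
= 11011001  (discard carry-out 1)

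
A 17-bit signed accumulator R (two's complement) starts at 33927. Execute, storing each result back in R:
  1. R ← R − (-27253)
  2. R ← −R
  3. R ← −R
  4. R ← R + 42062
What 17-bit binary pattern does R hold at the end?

Start: R = 33927 = 01000010010000111.
R = 33927 − (-27253) = 61180 = 01110111011111100
R = −(61180) = -61180 = 10001000100000100
R = −(-61180) = 61180 = 01110111011111100
R = 61180 + 42062 = 103242; wraps to -27830 = 11001001101001010

11001001101001010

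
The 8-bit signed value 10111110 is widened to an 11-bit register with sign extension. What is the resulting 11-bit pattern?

MSB of 10111110 is 1; replicate it into the new high bits.
111|10111110 → 11110111110 (still -66).

11110111110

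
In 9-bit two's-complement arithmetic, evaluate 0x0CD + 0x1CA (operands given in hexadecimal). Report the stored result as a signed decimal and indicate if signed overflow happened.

0x0CD = 011001101 = 205 (signed)
0x1CA = 111001010 = -54 (signed)
  011001101
+ 111001010
= 010010111  (discard carry-out 1)
Result 010010111: MSB = 0 → value 151.
Addends have opposite signs, so signed overflow cannot occur.

151; no overflow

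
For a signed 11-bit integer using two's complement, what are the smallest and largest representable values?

Minimum: −2^10 = -1024.
Maximum: 2^10 − 1 = 1023.

min = -1024, max = 1023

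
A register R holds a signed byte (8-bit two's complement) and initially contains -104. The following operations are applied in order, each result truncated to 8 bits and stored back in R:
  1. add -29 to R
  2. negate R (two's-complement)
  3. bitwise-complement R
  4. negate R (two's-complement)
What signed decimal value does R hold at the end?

-122

Start: R = -104 = 10011000.
R = -104 + (-29) = -133; wraps to 123 = 01111011
R = −(123) = -123 = 10000101
R = NOT 10000101 = 01111010 = 122
R = −(122) = -122 = 10000110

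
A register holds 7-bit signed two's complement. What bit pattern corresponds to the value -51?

|-51| = 51 = 0110011 in 7 bits.
Invert the bits: 1001100. Add 1: 1001101.

1001101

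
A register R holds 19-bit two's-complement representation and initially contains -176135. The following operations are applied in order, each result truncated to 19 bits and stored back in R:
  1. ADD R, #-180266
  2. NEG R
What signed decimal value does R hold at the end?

-167887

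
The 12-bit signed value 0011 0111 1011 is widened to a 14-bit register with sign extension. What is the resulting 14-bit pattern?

MSB of 001101111011 is 0; replicate it into the new high bits.
00|001101111011 → 00001101111011 (still 891).

00001101111011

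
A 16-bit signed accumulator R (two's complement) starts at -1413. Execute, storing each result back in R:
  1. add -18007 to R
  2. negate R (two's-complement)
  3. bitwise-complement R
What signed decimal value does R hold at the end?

Start: R = -1413 = 1111101001111011.
R = -1413 + (-18007) = -19420 = 1011010000100100
R = −(-19420) = 19420 = 0100101111011100
R = NOT 0100101111011100 = 1011010000100011 = -19421

-19421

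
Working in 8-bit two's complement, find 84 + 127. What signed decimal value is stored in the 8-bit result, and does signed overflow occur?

-45; overflow

84 → 01010100
127 → 01111111
  01010100
+ 01111111
= 11010011
Result 11010011: MSB = 1 → 211 − 256 = -45.
Both addends are non-negative but the stored result is negative: signed overflow. The true value 84 + 127 = 211 lies outside [-128, 127].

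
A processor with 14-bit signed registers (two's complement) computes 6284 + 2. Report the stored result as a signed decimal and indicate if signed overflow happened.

6286; no overflow

6284 → 01100010001100
2 → 00000000000010
  01100010001100
+ 00000000000010
= 01100010001110
Result 01100010001110: MSB = 0 → value 6286.
Both addends are non-negative and so is the stored result: no signed overflow.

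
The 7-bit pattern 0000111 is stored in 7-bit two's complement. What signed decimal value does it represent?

MSB is 0, so the value is non-negative: 0000111 = 7.

7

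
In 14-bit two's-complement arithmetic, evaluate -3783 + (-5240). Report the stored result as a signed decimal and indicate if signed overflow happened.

-3783 → 11000100111001
-5240 → 10101110001000
  11000100111001
+ 10101110001000
= 01110011000001  (discard carry-out 1)
Result 01110011000001: MSB = 0 → value 7361.
Both addends are negative but the stored result is non-negative: signed overflow. The true value -3783 + (-5240) = -9023 lies outside [-8192, 8191].

7361; overflow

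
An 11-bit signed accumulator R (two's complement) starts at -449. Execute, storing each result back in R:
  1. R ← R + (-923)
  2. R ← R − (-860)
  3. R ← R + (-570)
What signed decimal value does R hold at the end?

966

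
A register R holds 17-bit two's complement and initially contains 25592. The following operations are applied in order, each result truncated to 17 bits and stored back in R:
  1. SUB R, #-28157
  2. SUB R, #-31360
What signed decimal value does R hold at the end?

-45963

Start: R = 25592 = 00110001111111000.
R = 25592 − (-28157) = 53749 = 01101000111110101
R = 53749 − (-31360) = 85109; wraps to -45963 = 10100110001110101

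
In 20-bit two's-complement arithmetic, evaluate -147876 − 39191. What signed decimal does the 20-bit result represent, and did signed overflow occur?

-187067; no overflow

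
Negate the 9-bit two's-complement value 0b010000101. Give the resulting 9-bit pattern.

101111011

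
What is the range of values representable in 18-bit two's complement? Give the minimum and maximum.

min = -131072, max = 131071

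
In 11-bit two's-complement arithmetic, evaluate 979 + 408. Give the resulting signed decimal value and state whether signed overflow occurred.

979 → 01111010011
408 → 00110011000
  01111010011
+ 00110011000
= 10101101011
Result 10101101011: MSB = 1 → 1387 − 2048 = -661.
Both addends are non-negative but the stored result is negative: signed overflow. The true value 979 + 408 = 1387 lies outside [-1024, 1023].

-661; overflow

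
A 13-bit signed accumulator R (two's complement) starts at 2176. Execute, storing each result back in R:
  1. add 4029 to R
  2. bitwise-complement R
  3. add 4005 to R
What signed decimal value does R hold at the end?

-2201

Start: R = 2176 = 0100010000000.
R = 2176 + 4029 = 6205; wraps to -1987 = 1100000111101
R = NOT 1100000111101 = 0011111000010 = 1986
R = 1986 + 4005 = 5991; wraps to -2201 = 1011101100111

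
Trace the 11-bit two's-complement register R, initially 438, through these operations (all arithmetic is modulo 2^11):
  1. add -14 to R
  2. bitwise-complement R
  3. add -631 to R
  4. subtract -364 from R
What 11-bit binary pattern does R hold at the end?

Start: R = 438 = 00110110110.
R = 438 + (-14) = 424 = 00110101000
R = NOT 00110101000 = 11001010111 = -425
R = -425 + (-631) = -1056; wraps to 992 = 01111100000
R = 992 − (-364) = 1356; wraps to -692 = 10101001100

10101001100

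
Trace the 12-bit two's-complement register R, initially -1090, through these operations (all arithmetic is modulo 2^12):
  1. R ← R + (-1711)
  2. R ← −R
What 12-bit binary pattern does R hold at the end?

Start: R = -1090 = 101110111110.
R = -1090 + (-1711) = -2801; wraps to 1295 = 010100001111
R = −(1295) = -1295 = 101011110001

101011110001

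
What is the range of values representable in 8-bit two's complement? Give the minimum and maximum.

Minimum: −2^7 = -128.
Maximum: 2^7 − 1 = 127.

min = -128, max = 127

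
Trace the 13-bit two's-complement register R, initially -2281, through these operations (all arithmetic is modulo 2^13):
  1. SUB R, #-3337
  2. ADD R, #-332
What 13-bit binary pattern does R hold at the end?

Start: R = -2281 = 1011100010111.
R = -2281 − (-3337) = 1056 = 0010000100000
R = 1056 + (-332) = 724 = 0001011010100

0001011010100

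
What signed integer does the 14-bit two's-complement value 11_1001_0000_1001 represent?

MSB is 1, so the value is negative.
Invert: 00011011110110. Add 1: 00011011110111 = 1783. So the value is −1783.

-1783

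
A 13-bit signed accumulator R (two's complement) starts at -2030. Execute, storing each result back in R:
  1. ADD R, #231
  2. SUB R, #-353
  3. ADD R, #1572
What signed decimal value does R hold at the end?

Start: R = -2030 = 1100000010010.
R = -2030 + 231 = -1799 = 1100011111001
R = -1799 − (-353) = -1446 = 1101001011010
R = -1446 + 1572 = 126 = 0000001111110

126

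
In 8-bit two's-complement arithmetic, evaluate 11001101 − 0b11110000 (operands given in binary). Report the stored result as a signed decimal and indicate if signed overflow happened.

-35; no overflow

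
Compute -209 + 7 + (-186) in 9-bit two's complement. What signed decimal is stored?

124

-209 + 7 = -202 (100110110)
-202 + (-186) = -388 → wraps to 124 (001111100)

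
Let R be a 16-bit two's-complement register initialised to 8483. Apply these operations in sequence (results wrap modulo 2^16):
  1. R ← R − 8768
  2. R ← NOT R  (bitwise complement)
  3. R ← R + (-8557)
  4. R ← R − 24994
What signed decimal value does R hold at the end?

Start: R = 8483 = 0010000100100011.
R = 8483 − 8768 = -285 = 1111111011100011
R = NOT 1111111011100011 = 0000000100011100 = 284
R = 284 + (-8557) = -8273 = 1101111110101111
R = -8273 − 24994 = -33267; wraps to 32269 = 0111111000001101

32269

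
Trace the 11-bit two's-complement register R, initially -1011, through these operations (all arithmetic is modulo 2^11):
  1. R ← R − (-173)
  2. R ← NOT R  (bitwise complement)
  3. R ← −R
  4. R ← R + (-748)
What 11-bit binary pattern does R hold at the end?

00111001111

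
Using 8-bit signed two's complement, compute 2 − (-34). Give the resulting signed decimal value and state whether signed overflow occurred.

2 → 00000010
-34 → 11011110
Subtract via negate-and-add: invert 11011110 + 1 = 00100010 (i.e. 34).
  00000010
+ 00100010
= 00100100
Result 00100100: MSB = 0 → value 36.
Both addends (after negating the subtrahend) are non-negative and so is the stored result: no signed overflow.

36; no overflow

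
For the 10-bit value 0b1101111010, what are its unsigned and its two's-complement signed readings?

unsigned = 890, signed = -134

Unsigned: 1101111010 = 890.
Signed: MSB=1 → 890 − 1024 = -134.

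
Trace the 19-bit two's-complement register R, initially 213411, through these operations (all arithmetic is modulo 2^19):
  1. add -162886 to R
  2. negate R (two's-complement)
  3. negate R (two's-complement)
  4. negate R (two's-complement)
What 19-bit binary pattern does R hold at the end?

1110011101010100011

Start: R = 213411 = 0110100000110100011.
R = 213411 + (-162886) = 50525 = 0001100010101011101
R = −(50525) = -50525 = 1110011101010100011
R = −(-50525) = 50525 = 0001100010101011101
R = −(50525) = -50525 = 1110011101010100011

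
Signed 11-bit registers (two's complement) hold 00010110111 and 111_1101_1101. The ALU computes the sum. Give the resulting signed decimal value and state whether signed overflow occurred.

148; no overflow

00010110111 = 183 (signed)
111_1101_1101 → 11111011101 = -35 (signed)
  00010110111
+ 11111011101
= 00010010100  (discard carry-out 1)
Result 00010010100: MSB = 0 → value 148.
Addends have opposite signs, so signed overflow cannot occur.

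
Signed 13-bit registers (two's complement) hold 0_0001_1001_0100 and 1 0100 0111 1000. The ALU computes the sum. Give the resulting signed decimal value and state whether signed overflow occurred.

0_0001_1001_0100 → 0000110010100 = 404 (signed)
1 0100 0111 1000 → 1010001111000 = -2952 (signed)
  0000110010100
+ 1010001111000
= 1011000001100
Result 1011000001100: MSB = 1 → 5644 − 8192 = -2548.
Addends have opposite signs, so signed overflow cannot occur.

-2548; no overflow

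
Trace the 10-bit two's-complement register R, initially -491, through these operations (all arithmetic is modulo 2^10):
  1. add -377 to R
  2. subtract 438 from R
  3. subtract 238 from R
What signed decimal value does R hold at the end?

504

Start: R = -491 = 1000010101.
R = -491 + (-377) = -868; wraps to 156 = 0010011100
R = 156 − 438 = -282 = 1011100110
R = -282 − 238 = -520; wraps to 504 = 0111111000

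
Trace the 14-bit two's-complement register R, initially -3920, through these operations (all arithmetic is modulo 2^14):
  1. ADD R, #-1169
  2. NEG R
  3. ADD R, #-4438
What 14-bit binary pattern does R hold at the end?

00001010001011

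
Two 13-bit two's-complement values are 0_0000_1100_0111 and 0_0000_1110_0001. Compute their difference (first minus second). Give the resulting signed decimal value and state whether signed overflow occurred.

0_0000_1100_0111 → 0000011000111 = 199 (signed)
0_0000_1110_0001 → 0000011100001 = 225 (signed)
Subtract via negate-and-add: invert 0000011100001 + 1 = 1111100011111 (i.e. -225).
  0000011000111
+ 1111100011111
= 1111111100110
Result 1111111100110: MSB = 1 → 8166 − 8192 = -26.
Addends (after negating the subtrahend) have opposite signs, so signed overflow cannot occur.

-26; no overflow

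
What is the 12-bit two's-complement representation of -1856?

100011000000

|-1856| = 1856 = 011101000000 in 12 bits.
Invert the bits: 100010111111. Add 1: 100011000000.
Check: 100011000000 reads as 2240 − 4096 = -1856.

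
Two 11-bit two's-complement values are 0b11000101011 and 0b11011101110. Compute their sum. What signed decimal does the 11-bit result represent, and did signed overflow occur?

-743; no overflow

0b11000101011 → 11000101011 = -469 (signed)
0b11011101110 → 11011101110 = -274 (signed)
  11000101011
+ 11011101110
= 10100011001  (discard carry-out 1)
Result 10100011001: MSB = 1 → 1305 − 2048 = -743.
Both addends are negative and so is the stored result: no signed overflow.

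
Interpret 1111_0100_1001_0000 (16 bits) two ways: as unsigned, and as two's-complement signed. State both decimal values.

Unsigned: 1111010010010000 = 62608.
Signed: MSB=1 → 62608 − 65536 = -2928.

unsigned = 62608, signed = -2928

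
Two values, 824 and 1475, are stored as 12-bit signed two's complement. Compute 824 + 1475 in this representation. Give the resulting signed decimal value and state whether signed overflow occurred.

-1797; overflow

824 → 001100111000
1475 → 010111000011
  001100111000
+ 010111000011
= 100011111011
Result 100011111011: MSB = 1 → 2299 − 4096 = -1797.
Both addends are non-negative but the stored result is negative: signed overflow. The true value 824 + 1475 = 2299 lies outside [-2048, 2047].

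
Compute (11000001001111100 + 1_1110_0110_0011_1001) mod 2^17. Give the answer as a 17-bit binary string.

  11000001001111100
+ 11110011000111001
= 10110100010110101  (discard carry-out 1)

10110100010110101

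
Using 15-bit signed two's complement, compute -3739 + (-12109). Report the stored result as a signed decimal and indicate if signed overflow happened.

-15848; no overflow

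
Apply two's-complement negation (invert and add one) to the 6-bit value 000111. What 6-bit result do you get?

111001

Invert: 111000. Add 1: 111001.
Check: 000111 = 7, 111001 = -7.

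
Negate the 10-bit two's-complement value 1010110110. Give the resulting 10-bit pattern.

0101001010

Invert: 0101001001. Add 1: 0101001010.
Check: 1010110110 = -330, 0101001010 = 330.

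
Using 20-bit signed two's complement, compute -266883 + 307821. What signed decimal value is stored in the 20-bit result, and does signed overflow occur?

40938; no overflow

-266883 → 10111110110101111101
307821 → 01001011001001101101
  10111110110101111101
+ 01001011001001101101
= 00001001111111101010  (discard carry-out 1)
Result 00001001111111101010: MSB = 0 → value 40938.
Addends have opposite signs, so signed overflow cannot occur.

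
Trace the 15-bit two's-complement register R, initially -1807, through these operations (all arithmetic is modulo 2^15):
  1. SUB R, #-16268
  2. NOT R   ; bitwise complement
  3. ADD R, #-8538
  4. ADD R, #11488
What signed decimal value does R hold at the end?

-11512

Start: R = -1807 = 111100011110001.
R = -1807 − (-16268) = 14461 = 011100001111101
R = NOT 011100001111101 = 100011110000010 = -14462
R = -14462 + (-8538) = -23000; wraps to 9768 = 010011000101000
R = 9768 + 11488 = 21256; wraps to -11512 = 101001100001000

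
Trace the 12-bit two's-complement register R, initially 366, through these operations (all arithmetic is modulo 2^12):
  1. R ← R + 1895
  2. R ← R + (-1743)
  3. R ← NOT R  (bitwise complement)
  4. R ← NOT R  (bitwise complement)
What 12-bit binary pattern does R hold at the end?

001000000110

Start: R = 366 = 000101101110.
R = 366 + 1895 = 2261; wraps to -1835 = 100011010101
R = -1835 + (-1743) = -3578; wraps to 518 = 001000000110
R = NOT 001000000110 = 110111111001 = -519
R = NOT 110111111001 = 001000000110 = 518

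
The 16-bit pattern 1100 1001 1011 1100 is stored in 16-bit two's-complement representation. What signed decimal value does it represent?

-13892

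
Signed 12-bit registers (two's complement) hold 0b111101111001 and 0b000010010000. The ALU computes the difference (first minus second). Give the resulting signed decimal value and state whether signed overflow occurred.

-279; no overflow

0b111101111001 → 111101111001 = -135 (signed)
0b000010010000 → 000010010000 = 144 (signed)
Subtract via negate-and-add: invert 000010010000 + 1 = 111101110000 (i.e. -144).
  111101111001
+ 111101110000
= 111011101001  (discard carry-out 1)
Result 111011101001: MSB = 1 → 3817 − 4096 = -279.
Both addends (after negating the subtrahend) are negative and so is the stored result: no signed overflow.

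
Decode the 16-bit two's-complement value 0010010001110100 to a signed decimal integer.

9332

MSB is 0, so the value is non-negative: 0010010001110100 = 9332.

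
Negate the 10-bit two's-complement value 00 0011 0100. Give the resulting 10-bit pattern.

1111001100

Invert: 1111001011. Add 1: 1111001100.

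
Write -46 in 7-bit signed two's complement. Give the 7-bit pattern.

1010010

|-46| = 46 = 0101110 in 7 bits.
Invert the bits: 1010001. Add 1: 1010010.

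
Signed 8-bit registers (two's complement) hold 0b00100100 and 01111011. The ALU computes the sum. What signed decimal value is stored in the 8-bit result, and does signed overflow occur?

-97; overflow

0b00100100 → 00100100 = 36 (signed)
01111011 = 123 (signed)
  00100100
+ 01111011
= 10011111
Result 10011111: MSB = 1 → 159 − 256 = -97.
Both addends are non-negative but the stored result is negative: signed overflow. The true value 36 + 123 = 159 lies outside [-128, 127].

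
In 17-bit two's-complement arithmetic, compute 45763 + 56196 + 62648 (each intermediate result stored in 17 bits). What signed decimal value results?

33535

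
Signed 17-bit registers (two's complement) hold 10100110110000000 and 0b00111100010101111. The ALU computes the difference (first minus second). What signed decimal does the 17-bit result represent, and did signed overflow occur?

54481; overflow

10100110110000000 = -45696 (signed)
0b00111100010101111 → 00111100010101111 = 30895 (signed)
Subtract via negate-and-add: invert 00111100010101111 + 1 = 11000011101010001 (i.e. -30895).
  10100110110000000
+ 11000011101010001
= 01101010011010001  (discard carry-out 1)
Result 01101010011010001: MSB = 0 → value 54481.
Both addends (after negating the subtrahend) are negative but the stored result is non-negative: signed overflow. The true value -45696 − 30895 = -76591 lies outside [-65536, 65535].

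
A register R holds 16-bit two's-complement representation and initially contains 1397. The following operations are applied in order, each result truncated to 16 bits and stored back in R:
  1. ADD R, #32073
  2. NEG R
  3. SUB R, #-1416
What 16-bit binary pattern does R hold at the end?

1000001011001010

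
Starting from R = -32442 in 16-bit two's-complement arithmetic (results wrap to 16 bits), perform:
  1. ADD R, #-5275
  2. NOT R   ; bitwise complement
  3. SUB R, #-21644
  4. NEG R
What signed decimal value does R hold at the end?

Start: R = -32442 = 1000000101000110.
R = -32442 + (-5275) = -37717; wraps to 27819 = 0110110010101011
R = NOT 0110110010101011 = 1001001101010100 = -27820
R = -27820 − (-21644) = -6176 = 1110011111100000
R = −(-6176) = 6176 = 0001100000100000

6176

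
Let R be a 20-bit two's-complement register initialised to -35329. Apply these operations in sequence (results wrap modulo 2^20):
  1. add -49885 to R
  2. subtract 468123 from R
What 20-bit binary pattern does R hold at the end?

01111000111010000111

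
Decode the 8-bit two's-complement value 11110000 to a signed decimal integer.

-16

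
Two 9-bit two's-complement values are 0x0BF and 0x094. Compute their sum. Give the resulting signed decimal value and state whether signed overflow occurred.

-173; overflow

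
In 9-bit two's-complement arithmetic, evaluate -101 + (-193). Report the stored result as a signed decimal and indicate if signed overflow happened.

218; overflow

-101 → 110011011
-193 → 100111111
  110011011
+ 100111111
= 011011010  (discard carry-out 1)
Result 011011010: MSB = 0 → value 218.
Both addends are negative but the stored result is non-negative: signed overflow. The true value -101 + (-193) = -294 lies outside [-256, 255].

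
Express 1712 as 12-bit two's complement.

1712 is non-negative, so write it directly in 12 bits: 011010110000.

011010110000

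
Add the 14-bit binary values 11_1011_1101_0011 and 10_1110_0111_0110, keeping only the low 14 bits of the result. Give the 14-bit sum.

  11101111010011
+ 10111001110110
= 10101001001001  (discard carry-out 1)

10101001001001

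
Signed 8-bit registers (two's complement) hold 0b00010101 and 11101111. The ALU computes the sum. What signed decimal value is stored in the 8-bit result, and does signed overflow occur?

4; no overflow

0b00010101 → 00010101 = 21 (signed)
11101111 = -17 (signed)
  00010101
+ 11101111
= 00000100  (discard carry-out 1)
Result 00000100: MSB = 0 → value 4.
Addends have opposite signs, so signed overflow cannot occur.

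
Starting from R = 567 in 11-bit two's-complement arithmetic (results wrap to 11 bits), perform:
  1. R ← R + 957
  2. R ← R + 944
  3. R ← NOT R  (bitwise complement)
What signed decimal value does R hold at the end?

-421

Start: R = 567 = 01000110111.
R = 567 + 957 = 1524; wraps to -524 = 10111110100
R = -524 + 944 = 420 = 00110100100
R = NOT 00110100100 = 11001011011 = -421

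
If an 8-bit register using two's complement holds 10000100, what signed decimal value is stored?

-124

MSB is 1, so the value is negative.
Unsigned reading: 132. Subtract 2^8 = 256: 132 − 256 = -124.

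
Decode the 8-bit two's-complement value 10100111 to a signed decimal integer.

-89

MSB is 1, so the value is negative.
Invert: 01011000. Add 1: 01011001 = 89. So the value is −89.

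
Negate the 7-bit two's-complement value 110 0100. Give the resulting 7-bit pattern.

0011100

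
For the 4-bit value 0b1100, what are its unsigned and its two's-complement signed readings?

unsigned = 12, signed = -4

Unsigned: 1100 = 12.
Signed: MSB=1 → 12 − 16 = -4.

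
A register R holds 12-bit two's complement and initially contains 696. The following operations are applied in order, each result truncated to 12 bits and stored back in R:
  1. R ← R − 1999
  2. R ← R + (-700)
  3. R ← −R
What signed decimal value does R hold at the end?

Start: R = 696 = 001010111000.
R = 696 − 1999 = -1303 = 101011101001
R = -1303 + (-700) = -2003 = 100000101101
R = −(-2003) = 2003 = 011111010011

2003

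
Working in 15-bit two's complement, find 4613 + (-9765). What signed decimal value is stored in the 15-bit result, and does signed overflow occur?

-5152; no overflow

4613 → 001001000000101
-9765 → 101100111011011
  001001000000101
+ 101100111011011
= 110101111100000
Result 110101111100000: MSB = 1 → 27616 − 32768 = -5152.
Addends have opposite signs, so signed overflow cannot occur.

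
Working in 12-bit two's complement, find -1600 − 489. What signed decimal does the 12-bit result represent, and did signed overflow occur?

2007; overflow

-1600 → 100111000000
489 → 000111101001
Subtract via negate-and-add: invert 000111101001 + 1 = 111000010111 (i.e. -489).
  100111000000
+ 111000010111
= 011111010111  (discard carry-out 1)
Result 011111010111: MSB = 0 → value 2007.
Both addends (after negating the subtrahend) are negative but the stored result is non-negative: signed overflow. The true value -1600 − 489 = -2089 lies outside [-2048, 2047].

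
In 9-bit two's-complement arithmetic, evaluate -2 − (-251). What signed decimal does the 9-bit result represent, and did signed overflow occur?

249; no overflow

-2 → 111111110
-251 → 100000101
Subtract via negate-and-add: invert 100000101 + 1 = 011111011 (i.e. 251).
  111111110
+ 011111011
= 011111001  (discard carry-out 1)
Result 011111001: MSB = 0 → value 249.
Addends (after negating the subtrahend) have opposite signs, so signed overflow cannot occur.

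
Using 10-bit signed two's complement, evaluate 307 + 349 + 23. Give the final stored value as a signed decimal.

307 + 349 = 656 → wraps to -368 (1010010000)
-368 + 23 = -345 (1010100111)

-345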